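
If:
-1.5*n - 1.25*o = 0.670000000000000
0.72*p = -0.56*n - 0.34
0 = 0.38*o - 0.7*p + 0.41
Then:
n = -6.07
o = 6.75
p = 4.25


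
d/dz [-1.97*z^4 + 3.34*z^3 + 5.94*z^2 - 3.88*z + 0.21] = -7.88*z^3 + 10.02*z^2 + 11.88*z - 3.88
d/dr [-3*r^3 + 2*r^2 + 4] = r*(4 - 9*r)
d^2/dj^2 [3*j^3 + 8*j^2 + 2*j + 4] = 18*j + 16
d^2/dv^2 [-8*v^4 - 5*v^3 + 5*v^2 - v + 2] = -96*v^2 - 30*v + 10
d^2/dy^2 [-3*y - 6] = 0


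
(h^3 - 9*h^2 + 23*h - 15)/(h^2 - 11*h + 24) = (h^2 - 6*h + 5)/(h - 8)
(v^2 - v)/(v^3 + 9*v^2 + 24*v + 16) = v*(v - 1)/(v^3 + 9*v^2 + 24*v + 16)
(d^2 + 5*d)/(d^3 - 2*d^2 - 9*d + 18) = d*(d + 5)/(d^3 - 2*d^2 - 9*d + 18)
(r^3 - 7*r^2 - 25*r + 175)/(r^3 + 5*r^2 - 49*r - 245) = (r - 5)/(r + 7)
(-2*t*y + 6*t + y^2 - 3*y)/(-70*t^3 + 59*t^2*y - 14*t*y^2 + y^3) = (y - 3)/(35*t^2 - 12*t*y + y^2)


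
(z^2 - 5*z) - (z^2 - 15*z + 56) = 10*z - 56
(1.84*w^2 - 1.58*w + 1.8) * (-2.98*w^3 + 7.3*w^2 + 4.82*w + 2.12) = -5.4832*w^5 + 18.1404*w^4 - 8.0292*w^3 + 9.4252*w^2 + 5.3264*w + 3.816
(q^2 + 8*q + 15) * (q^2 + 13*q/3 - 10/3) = q^4 + 37*q^3/3 + 139*q^2/3 + 115*q/3 - 50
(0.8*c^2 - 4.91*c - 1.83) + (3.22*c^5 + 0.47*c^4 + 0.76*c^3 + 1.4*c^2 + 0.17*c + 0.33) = 3.22*c^5 + 0.47*c^4 + 0.76*c^3 + 2.2*c^2 - 4.74*c - 1.5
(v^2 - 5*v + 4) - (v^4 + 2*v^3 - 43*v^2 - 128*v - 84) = -v^4 - 2*v^3 + 44*v^2 + 123*v + 88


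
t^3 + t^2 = t^2*(t + 1)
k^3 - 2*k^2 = k^2*(k - 2)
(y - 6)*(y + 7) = y^2 + y - 42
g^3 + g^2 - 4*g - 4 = (g - 2)*(g + 1)*(g + 2)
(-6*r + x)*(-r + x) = 6*r^2 - 7*r*x + x^2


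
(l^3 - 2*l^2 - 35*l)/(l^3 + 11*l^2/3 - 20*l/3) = 3*(l - 7)/(3*l - 4)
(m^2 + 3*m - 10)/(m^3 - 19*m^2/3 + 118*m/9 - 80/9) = 9*(m + 5)/(9*m^2 - 39*m + 40)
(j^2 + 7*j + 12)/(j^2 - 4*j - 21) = (j + 4)/(j - 7)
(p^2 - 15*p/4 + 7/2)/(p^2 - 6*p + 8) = (p - 7/4)/(p - 4)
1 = 1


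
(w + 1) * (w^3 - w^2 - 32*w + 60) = w^4 - 33*w^2 + 28*w + 60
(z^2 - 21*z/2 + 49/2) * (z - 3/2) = z^3 - 12*z^2 + 161*z/4 - 147/4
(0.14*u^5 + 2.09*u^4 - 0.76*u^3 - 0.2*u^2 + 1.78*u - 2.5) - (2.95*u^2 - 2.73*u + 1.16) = 0.14*u^5 + 2.09*u^4 - 0.76*u^3 - 3.15*u^2 + 4.51*u - 3.66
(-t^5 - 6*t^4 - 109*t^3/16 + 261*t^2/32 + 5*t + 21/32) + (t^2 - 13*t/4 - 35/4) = -t^5 - 6*t^4 - 109*t^3/16 + 293*t^2/32 + 7*t/4 - 259/32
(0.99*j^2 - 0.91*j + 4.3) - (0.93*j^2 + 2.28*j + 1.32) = 0.0599999999999999*j^2 - 3.19*j + 2.98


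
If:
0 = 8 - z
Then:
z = 8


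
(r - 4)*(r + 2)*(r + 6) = r^3 + 4*r^2 - 20*r - 48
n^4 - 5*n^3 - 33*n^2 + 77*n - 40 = (n - 8)*(n - 1)^2*(n + 5)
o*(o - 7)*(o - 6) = o^3 - 13*o^2 + 42*o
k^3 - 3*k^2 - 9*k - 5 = (k - 5)*(k + 1)^2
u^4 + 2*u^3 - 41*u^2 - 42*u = u*(u - 6)*(u + 1)*(u + 7)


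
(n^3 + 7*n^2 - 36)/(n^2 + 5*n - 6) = (n^2 + n - 6)/(n - 1)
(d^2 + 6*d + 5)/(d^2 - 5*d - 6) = (d + 5)/(d - 6)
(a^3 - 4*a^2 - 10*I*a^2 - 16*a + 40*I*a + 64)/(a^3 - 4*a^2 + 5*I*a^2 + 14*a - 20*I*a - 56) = (a - 8*I)/(a + 7*I)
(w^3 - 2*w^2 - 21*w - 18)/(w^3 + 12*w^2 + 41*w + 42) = (w^2 - 5*w - 6)/(w^2 + 9*w + 14)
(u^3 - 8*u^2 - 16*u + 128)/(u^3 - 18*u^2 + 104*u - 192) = (u + 4)/(u - 6)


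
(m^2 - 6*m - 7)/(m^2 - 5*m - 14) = (m + 1)/(m + 2)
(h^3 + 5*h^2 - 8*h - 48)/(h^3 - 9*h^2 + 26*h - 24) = (h^2 + 8*h + 16)/(h^2 - 6*h + 8)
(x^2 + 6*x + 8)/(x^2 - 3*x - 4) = (x^2 + 6*x + 8)/(x^2 - 3*x - 4)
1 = 1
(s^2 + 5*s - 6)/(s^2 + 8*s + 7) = (s^2 + 5*s - 6)/(s^2 + 8*s + 7)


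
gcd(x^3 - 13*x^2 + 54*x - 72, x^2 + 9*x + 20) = 1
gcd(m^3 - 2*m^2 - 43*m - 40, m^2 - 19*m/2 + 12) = m - 8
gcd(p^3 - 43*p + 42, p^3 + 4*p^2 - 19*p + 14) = p^2 + 6*p - 7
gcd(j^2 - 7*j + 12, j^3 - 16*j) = j - 4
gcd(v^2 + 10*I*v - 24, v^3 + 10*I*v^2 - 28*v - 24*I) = v + 6*I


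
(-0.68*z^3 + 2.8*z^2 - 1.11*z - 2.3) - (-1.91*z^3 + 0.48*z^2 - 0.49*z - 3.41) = 1.23*z^3 + 2.32*z^2 - 0.62*z + 1.11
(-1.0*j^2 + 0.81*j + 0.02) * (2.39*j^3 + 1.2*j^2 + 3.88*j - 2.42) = -2.39*j^5 + 0.7359*j^4 - 2.8602*j^3 + 5.5868*j^2 - 1.8826*j - 0.0484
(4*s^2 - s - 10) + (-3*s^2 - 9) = s^2 - s - 19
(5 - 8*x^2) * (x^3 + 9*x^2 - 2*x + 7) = -8*x^5 - 72*x^4 + 21*x^3 - 11*x^2 - 10*x + 35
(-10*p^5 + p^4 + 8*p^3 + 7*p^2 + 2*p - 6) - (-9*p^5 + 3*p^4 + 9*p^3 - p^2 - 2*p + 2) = -p^5 - 2*p^4 - p^3 + 8*p^2 + 4*p - 8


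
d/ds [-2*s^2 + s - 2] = 1 - 4*s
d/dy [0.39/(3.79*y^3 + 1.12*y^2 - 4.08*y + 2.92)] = (-4.4343*y^2 - 0.8736*y + 1.5912)/(3.79*y^3 + 1.12*y^2 - 4.08*y + 2.92)^2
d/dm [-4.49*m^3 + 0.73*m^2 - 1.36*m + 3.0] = -13.47*m^2 + 1.46*m - 1.36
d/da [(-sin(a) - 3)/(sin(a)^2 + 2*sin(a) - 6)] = (sin(a)^2 + 6*sin(a) + 12)*cos(a)/(sin(a)^2 + 2*sin(a) - 6)^2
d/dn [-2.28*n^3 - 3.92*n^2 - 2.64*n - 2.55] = -6.84*n^2 - 7.84*n - 2.64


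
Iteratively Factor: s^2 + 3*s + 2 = (s + 1)*(s + 2)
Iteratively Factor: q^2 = (q)*(q)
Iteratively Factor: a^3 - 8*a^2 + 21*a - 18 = (a - 2)*(a^2 - 6*a + 9) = (a - 3)*(a - 2)*(a - 3)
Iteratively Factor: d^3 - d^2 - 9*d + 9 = (d - 3)*(d^2 + 2*d - 3) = (d - 3)*(d + 3)*(d - 1)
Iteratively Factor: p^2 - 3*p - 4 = (p + 1)*(p - 4)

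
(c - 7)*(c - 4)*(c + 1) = c^3 - 10*c^2 + 17*c + 28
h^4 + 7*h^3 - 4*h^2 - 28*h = h*(h - 2)*(h + 2)*(h + 7)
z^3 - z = z*(z - 1)*(z + 1)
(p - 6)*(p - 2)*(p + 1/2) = p^3 - 15*p^2/2 + 8*p + 6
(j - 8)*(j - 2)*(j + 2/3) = j^3 - 28*j^2/3 + 28*j/3 + 32/3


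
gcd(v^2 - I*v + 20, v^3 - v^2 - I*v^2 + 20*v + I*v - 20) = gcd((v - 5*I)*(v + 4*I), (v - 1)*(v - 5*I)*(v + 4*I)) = v^2 - I*v + 20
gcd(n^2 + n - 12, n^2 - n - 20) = n + 4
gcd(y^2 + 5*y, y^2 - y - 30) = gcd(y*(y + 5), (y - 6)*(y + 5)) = y + 5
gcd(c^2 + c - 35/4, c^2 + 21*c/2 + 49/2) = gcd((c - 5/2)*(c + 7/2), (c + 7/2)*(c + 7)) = c + 7/2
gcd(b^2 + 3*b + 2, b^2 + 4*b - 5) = 1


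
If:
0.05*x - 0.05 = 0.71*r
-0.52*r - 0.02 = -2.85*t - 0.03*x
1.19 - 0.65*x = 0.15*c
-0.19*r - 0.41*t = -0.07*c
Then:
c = 0.14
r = 0.06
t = -0.00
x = 1.80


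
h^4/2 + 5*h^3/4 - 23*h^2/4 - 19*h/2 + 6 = (h/2 + 1)*(h - 3)*(h - 1/2)*(h + 4)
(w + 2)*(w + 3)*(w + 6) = w^3 + 11*w^2 + 36*w + 36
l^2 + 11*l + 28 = (l + 4)*(l + 7)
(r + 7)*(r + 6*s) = r^2 + 6*r*s + 7*r + 42*s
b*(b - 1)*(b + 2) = b^3 + b^2 - 2*b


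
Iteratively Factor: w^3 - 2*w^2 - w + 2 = (w + 1)*(w^2 - 3*w + 2) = (w - 2)*(w + 1)*(w - 1)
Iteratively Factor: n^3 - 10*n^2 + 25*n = (n - 5)*(n^2 - 5*n) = n*(n - 5)*(n - 5)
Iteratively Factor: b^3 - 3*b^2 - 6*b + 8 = (b - 1)*(b^2 - 2*b - 8) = (b - 4)*(b - 1)*(b + 2)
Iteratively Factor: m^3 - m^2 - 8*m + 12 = (m - 2)*(m^2 + m - 6) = (m - 2)*(m + 3)*(m - 2)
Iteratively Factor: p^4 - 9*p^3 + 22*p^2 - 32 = (p - 4)*(p^3 - 5*p^2 + 2*p + 8) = (p - 4)^2*(p^2 - p - 2) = (p - 4)^2*(p + 1)*(p - 2)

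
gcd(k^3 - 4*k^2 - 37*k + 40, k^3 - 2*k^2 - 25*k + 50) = k + 5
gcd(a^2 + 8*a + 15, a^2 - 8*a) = 1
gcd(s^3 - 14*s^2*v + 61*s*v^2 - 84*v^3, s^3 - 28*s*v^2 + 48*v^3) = s - 4*v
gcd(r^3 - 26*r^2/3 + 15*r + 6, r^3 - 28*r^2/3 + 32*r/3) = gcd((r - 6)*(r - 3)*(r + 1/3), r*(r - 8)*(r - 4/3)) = 1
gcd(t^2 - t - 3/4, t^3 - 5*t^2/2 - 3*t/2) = t + 1/2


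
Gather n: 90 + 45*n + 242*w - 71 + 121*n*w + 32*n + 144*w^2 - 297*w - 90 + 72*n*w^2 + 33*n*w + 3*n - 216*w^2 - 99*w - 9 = n*(72*w^2 + 154*w + 80) - 72*w^2 - 154*w - 80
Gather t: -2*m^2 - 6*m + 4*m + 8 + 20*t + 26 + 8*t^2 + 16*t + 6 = -2*m^2 - 2*m + 8*t^2 + 36*t + 40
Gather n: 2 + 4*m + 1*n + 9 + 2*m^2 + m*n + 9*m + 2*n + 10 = 2*m^2 + 13*m + n*(m + 3) + 21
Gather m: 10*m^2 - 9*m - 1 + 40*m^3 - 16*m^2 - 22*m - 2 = 40*m^3 - 6*m^2 - 31*m - 3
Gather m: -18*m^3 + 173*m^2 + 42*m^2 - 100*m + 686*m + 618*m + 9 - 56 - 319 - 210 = -18*m^3 + 215*m^2 + 1204*m - 576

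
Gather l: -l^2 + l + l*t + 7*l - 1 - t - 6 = -l^2 + l*(t + 8) - t - 7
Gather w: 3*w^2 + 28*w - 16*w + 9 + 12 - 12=3*w^2 + 12*w + 9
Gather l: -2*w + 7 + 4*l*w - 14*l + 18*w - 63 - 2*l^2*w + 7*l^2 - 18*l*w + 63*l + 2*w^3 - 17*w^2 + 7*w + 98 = l^2*(7 - 2*w) + l*(49 - 14*w) + 2*w^3 - 17*w^2 + 23*w + 42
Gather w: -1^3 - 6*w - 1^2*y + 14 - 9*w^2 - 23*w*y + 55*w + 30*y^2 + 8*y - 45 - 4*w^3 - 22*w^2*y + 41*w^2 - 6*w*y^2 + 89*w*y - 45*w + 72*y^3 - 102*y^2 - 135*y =-4*w^3 + w^2*(32 - 22*y) + w*(-6*y^2 + 66*y + 4) + 72*y^3 - 72*y^2 - 128*y - 32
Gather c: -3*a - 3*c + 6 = -3*a - 3*c + 6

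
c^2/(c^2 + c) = c/(c + 1)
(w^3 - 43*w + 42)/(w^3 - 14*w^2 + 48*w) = (w^2 + 6*w - 7)/(w*(w - 8))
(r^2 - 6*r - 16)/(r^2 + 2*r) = (r - 8)/r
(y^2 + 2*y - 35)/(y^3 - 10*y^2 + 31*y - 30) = (y + 7)/(y^2 - 5*y + 6)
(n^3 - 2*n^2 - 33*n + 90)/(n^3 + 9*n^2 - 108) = (n - 5)/(n + 6)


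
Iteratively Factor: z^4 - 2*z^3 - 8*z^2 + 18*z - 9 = (z - 1)*(z^3 - z^2 - 9*z + 9) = (z - 3)*(z - 1)*(z^2 + 2*z - 3) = (z - 3)*(z - 1)*(z + 3)*(z - 1)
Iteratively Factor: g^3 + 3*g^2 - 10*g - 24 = (g + 4)*(g^2 - g - 6) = (g - 3)*(g + 4)*(g + 2)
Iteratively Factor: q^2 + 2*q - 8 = (q + 4)*(q - 2)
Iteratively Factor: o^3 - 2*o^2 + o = (o - 1)*(o^2 - o) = (o - 1)^2*(o)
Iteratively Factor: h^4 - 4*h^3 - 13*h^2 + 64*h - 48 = (h - 3)*(h^3 - h^2 - 16*h + 16) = (h - 3)*(h - 1)*(h^2 - 16) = (h - 4)*(h - 3)*(h - 1)*(h + 4)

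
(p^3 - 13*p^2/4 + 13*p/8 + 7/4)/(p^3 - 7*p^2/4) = 1 - 3/(2*p) - 1/p^2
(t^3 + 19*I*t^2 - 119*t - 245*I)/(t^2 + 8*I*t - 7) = (t^2 + 12*I*t - 35)/(t + I)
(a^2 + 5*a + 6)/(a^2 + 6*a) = (a^2 + 5*a + 6)/(a*(a + 6))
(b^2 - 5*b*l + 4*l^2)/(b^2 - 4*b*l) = (b - l)/b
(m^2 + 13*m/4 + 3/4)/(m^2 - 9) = (m + 1/4)/(m - 3)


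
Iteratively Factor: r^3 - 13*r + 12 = (r + 4)*(r^2 - 4*r + 3) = (r - 3)*(r + 4)*(r - 1)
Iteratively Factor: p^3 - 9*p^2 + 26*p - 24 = (p - 3)*(p^2 - 6*p + 8) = (p - 4)*(p - 3)*(p - 2)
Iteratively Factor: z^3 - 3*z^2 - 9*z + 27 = (z + 3)*(z^2 - 6*z + 9) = (z - 3)*(z + 3)*(z - 3)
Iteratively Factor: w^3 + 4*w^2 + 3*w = (w + 1)*(w^2 + 3*w) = (w + 1)*(w + 3)*(w)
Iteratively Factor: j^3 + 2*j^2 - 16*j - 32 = (j + 2)*(j^2 - 16) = (j - 4)*(j + 2)*(j + 4)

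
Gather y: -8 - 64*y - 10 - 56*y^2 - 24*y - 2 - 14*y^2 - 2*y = -70*y^2 - 90*y - 20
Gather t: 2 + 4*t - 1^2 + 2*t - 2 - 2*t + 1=4*t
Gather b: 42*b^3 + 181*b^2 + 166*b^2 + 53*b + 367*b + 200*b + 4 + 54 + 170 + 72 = 42*b^3 + 347*b^2 + 620*b + 300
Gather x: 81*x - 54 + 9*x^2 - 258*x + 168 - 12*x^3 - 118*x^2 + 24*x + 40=-12*x^3 - 109*x^2 - 153*x + 154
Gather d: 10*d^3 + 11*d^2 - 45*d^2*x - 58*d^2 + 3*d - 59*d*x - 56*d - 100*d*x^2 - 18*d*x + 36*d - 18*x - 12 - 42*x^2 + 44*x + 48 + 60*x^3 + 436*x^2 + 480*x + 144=10*d^3 + d^2*(-45*x - 47) + d*(-100*x^2 - 77*x - 17) + 60*x^3 + 394*x^2 + 506*x + 180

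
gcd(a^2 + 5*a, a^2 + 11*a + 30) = a + 5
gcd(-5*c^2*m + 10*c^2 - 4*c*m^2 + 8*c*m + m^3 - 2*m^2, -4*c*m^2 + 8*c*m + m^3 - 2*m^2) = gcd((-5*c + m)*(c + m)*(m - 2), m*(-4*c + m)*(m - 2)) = m - 2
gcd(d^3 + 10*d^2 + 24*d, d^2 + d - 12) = d + 4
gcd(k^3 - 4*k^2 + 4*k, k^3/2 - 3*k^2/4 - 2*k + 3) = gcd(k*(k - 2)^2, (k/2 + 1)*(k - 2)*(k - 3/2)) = k - 2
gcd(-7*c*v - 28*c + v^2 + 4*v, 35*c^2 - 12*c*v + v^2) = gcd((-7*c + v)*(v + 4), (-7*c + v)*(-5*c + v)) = -7*c + v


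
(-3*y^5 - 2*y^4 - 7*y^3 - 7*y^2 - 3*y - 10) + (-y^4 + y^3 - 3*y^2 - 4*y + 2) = -3*y^5 - 3*y^4 - 6*y^3 - 10*y^2 - 7*y - 8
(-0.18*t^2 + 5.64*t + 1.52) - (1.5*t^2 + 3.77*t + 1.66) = -1.68*t^2 + 1.87*t - 0.14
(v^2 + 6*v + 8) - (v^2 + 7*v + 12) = -v - 4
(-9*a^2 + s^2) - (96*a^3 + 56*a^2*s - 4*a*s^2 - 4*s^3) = -96*a^3 - 56*a^2*s - 9*a^2 + 4*a*s^2 + 4*s^3 + s^2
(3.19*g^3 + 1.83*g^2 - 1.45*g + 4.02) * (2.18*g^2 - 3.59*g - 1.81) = 6.9542*g^5 - 7.4627*g^4 - 15.5046*g^3 + 10.6568*g^2 - 11.8073*g - 7.2762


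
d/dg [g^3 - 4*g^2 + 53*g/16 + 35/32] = 3*g^2 - 8*g + 53/16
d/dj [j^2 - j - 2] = 2*j - 1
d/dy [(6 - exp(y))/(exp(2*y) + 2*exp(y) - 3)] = (2*(exp(y) - 6)*(exp(y) + 1) - exp(2*y) - 2*exp(y) + 3)*exp(y)/(exp(2*y) + 2*exp(y) - 3)^2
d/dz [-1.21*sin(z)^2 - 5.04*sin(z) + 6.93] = -(2.42*sin(z) + 5.04)*cos(z)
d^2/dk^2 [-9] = 0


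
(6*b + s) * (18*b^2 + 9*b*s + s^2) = 108*b^3 + 72*b^2*s + 15*b*s^2 + s^3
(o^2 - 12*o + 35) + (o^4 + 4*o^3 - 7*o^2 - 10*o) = o^4 + 4*o^3 - 6*o^2 - 22*o + 35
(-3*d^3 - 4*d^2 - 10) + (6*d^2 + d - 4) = -3*d^3 + 2*d^2 + d - 14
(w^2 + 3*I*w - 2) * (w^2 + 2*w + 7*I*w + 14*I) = w^4 + 2*w^3 + 10*I*w^3 - 23*w^2 + 20*I*w^2 - 46*w - 14*I*w - 28*I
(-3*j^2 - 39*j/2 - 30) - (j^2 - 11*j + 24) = -4*j^2 - 17*j/2 - 54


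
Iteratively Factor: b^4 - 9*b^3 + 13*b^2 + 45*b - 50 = (b - 1)*(b^3 - 8*b^2 + 5*b + 50) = (b - 1)*(b + 2)*(b^2 - 10*b + 25) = (b - 5)*(b - 1)*(b + 2)*(b - 5)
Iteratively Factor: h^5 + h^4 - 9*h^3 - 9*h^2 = (h)*(h^4 + h^3 - 9*h^2 - 9*h) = h*(h - 3)*(h^3 + 4*h^2 + 3*h) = h^2*(h - 3)*(h^2 + 4*h + 3) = h^2*(h - 3)*(h + 3)*(h + 1)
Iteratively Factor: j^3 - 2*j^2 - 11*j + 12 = (j + 3)*(j^2 - 5*j + 4) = (j - 1)*(j + 3)*(j - 4)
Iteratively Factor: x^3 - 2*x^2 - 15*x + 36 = (x - 3)*(x^2 + x - 12) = (x - 3)^2*(x + 4)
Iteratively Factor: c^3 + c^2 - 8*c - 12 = (c + 2)*(c^2 - c - 6) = (c + 2)^2*(c - 3)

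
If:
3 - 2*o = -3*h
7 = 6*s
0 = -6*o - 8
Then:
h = -17/9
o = -4/3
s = 7/6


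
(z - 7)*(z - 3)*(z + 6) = z^3 - 4*z^2 - 39*z + 126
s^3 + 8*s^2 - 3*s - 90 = (s - 3)*(s + 5)*(s + 6)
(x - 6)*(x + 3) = x^2 - 3*x - 18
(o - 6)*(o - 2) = o^2 - 8*o + 12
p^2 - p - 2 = (p - 2)*(p + 1)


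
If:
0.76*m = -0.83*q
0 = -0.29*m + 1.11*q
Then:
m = 0.00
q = 0.00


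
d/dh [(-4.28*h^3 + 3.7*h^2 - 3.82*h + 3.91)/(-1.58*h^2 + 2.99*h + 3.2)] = (6.7624*h^4 - 25.5944*h^3 - 36.0606*h^2 + 36.0356*h - 23.9149)/(2.4964*h^4 - 9.4484*h^3 - 1.1719*h^2 + 19.136*h + 10.24)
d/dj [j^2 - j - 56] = 2*j - 1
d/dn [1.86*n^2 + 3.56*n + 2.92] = 3.72*n + 3.56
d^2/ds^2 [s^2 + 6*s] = 2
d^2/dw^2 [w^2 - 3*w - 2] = 2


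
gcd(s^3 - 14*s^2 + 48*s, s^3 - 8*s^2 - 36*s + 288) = s^2 - 14*s + 48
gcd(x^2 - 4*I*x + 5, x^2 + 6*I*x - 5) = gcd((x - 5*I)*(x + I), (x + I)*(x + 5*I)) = x + I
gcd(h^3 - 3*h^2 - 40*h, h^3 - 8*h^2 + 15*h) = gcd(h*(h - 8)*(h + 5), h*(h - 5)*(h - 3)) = h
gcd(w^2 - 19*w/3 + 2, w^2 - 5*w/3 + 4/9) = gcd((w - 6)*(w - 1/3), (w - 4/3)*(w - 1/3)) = w - 1/3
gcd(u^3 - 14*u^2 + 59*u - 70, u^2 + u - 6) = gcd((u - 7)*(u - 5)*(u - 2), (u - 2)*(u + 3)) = u - 2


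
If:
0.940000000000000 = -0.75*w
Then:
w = -1.25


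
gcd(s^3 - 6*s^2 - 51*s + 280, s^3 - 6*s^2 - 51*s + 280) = s^3 - 6*s^2 - 51*s + 280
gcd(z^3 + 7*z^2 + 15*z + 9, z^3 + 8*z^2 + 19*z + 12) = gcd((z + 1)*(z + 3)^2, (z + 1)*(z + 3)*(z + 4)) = z^2 + 4*z + 3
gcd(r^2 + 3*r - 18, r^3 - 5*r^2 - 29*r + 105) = r - 3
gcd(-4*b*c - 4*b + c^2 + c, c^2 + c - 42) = 1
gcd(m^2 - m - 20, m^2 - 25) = m - 5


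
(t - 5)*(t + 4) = t^2 - t - 20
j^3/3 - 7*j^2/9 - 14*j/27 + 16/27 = (j/3 + 1/3)*(j - 8/3)*(j - 2/3)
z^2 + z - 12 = (z - 3)*(z + 4)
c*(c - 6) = c^2 - 6*c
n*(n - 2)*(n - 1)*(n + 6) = n^4 + 3*n^3 - 16*n^2 + 12*n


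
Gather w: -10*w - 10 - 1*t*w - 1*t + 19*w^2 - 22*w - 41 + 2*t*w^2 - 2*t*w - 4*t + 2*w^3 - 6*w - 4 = -5*t + 2*w^3 + w^2*(2*t + 19) + w*(-3*t - 38) - 55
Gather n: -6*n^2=-6*n^2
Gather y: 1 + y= y + 1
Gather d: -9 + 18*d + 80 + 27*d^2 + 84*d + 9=27*d^2 + 102*d + 80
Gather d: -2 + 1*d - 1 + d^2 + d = d^2 + 2*d - 3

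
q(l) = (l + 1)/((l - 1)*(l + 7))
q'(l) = -(l + 1)/((l - 1)*(l + 7)^2) + 1/((l - 1)*(l + 7)) - (l + 1)/((l - 1)^2*(l + 7))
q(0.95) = -4.91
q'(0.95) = -100.01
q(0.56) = -0.47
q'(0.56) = -1.30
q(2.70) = 0.22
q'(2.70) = -0.09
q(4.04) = 0.15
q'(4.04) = -0.03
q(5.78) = 0.11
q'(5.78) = -0.02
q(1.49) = 0.60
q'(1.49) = -1.05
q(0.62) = -0.56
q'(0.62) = -1.74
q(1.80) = 0.40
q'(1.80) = -0.40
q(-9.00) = -0.40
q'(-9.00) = -0.19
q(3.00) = 0.20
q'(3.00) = -0.07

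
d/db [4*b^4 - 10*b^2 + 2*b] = 16*b^3 - 20*b + 2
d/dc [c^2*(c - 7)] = c*(3*c - 14)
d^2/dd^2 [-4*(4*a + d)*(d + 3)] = -8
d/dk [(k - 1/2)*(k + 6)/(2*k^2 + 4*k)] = (-7*k^2 + 12*k + 12)/(4*k^2*(k^2 + 4*k + 4))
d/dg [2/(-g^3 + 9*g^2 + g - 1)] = 2*(3*g^2 - 18*g - 1)/(g^3 - 9*g^2 - g + 1)^2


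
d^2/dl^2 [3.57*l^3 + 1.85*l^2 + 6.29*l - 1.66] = 21.42*l + 3.7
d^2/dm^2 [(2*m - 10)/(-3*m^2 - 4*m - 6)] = 4*(-4*(m - 5)*(3*m + 2)^2 + (9*m - 11)*(3*m^2 + 4*m + 6))/(3*m^2 + 4*m + 6)^3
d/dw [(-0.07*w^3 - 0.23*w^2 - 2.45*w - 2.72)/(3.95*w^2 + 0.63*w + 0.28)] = (-0.2765*w^4 - 0.0882000000000001*w^3 + 9.4738*w^2 + 21.3592*w + 1.0276)/(15.6025*w^4 + 4.977*w^3 + 2.6089*w^2 + 0.3528*w + 0.0784)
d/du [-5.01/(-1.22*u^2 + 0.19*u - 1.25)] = (0.9519 - 12.2244*u)/(1.22*u^2 - 0.19*u + 1.25)^2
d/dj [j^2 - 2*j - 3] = 2*j - 2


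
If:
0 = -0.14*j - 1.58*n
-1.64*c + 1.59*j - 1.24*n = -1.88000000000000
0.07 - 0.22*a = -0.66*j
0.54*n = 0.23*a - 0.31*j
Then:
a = -0.19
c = 0.97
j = -0.17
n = 0.02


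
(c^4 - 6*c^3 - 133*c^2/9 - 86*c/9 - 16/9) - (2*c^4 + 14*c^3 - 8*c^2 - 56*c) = -c^4 - 20*c^3 - 61*c^2/9 + 418*c/9 - 16/9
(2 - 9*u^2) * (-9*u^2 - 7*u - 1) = 81*u^4 + 63*u^3 - 9*u^2 - 14*u - 2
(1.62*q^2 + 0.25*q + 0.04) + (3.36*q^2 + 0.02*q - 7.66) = 4.98*q^2 + 0.27*q - 7.62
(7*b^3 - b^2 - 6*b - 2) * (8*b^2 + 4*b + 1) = 56*b^5 + 20*b^4 - 45*b^3 - 41*b^2 - 14*b - 2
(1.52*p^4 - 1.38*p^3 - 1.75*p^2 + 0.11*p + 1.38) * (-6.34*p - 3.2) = -9.6368*p^5 + 3.8852*p^4 + 15.511*p^3 + 4.9026*p^2 - 9.1012*p - 4.416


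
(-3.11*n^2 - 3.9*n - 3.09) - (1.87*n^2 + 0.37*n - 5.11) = -4.98*n^2 - 4.27*n + 2.02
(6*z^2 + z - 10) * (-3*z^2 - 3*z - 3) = -18*z^4 - 21*z^3 + 9*z^2 + 27*z + 30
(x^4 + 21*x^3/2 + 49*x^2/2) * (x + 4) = x^5 + 29*x^4/2 + 133*x^3/2 + 98*x^2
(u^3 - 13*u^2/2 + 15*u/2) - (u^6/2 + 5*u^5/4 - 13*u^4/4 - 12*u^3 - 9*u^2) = -u^6/2 - 5*u^5/4 + 13*u^4/4 + 13*u^3 + 5*u^2/2 + 15*u/2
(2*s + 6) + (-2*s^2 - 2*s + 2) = 8 - 2*s^2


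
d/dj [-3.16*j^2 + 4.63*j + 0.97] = 4.63 - 6.32*j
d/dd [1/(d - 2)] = -1/(d - 2)^2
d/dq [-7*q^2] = -14*q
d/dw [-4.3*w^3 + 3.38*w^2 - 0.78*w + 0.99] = -12.9*w^2 + 6.76*w - 0.78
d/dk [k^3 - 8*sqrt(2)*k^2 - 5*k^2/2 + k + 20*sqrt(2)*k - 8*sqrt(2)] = 3*k^2 - 16*sqrt(2)*k - 5*k + 1 + 20*sqrt(2)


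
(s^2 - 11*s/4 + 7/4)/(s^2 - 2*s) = (4*s^2 - 11*s + 7)/(4*s*(s - 2))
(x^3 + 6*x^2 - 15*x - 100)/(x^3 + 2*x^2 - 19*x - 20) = (x + 5)/(x + 1)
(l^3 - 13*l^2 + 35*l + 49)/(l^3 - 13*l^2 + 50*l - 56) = (l^2 - 6*l - 7)/(l^2 - 6*l + 8)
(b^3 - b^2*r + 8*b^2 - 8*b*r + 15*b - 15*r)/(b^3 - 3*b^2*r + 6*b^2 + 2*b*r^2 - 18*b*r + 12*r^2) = (-b^2 - 8*b - 15)/(-b^2 + 2*b*r - 6*b + 12*r)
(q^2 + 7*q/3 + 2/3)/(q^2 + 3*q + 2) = (q + 1/3)/(q + 1)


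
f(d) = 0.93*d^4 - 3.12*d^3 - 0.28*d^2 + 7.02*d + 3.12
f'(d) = 3.72*d^3 - 9.36*d^2 - 0.56*d + 7.02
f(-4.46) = 611.02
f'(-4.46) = -506.69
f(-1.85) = 19.82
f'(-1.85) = -47.53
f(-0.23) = 1.53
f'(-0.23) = 6.61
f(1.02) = 7.68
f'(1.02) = 0.66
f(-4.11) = 451.52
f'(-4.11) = -407.06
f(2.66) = 7.65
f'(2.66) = 9.32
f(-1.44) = 5.75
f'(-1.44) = -22.69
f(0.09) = 3.75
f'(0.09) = 6.90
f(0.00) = 3.12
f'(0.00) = 7.02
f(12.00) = 13940.16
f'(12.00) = 5080.62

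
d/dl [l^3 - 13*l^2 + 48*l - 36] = 3*l^2 - 26*l + 48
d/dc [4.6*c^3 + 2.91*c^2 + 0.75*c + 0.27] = 13.8*c^2 + 5.82*c + 0.75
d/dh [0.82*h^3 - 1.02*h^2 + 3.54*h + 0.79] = 2.46*h^2 - 2.04*h + 3.54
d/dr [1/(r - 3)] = -1/(r - 3)^2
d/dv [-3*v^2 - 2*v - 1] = -6*v - 2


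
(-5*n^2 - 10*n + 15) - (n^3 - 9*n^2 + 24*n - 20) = -n^3 + 4*n^2 - 34*n + 35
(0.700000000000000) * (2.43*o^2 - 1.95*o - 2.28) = 1.701*o^2 - 1.365*o - 1.596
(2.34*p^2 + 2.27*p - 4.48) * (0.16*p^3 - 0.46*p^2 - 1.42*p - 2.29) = 0.3744*p^5 - 0.7132*p^4 - 5.0838*p^3 - 6.5212*p^2 + 1.1633*p + 10.2592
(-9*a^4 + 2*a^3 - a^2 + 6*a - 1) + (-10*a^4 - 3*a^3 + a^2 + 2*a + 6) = -19*a^4 - a^3 + 8*a + 5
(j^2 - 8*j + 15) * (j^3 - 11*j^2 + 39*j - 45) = j^5 - 19*j^4 + 142*j^3 - 522*j^2 + 945*j - 675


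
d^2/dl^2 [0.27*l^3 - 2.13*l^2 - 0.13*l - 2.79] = 1.62*l - 4.26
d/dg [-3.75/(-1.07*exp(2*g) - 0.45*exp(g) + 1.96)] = (-8.025*exp(g) - 1.6875)*exp(g)/(1.07*exp(2*g) + 0.45*exp(g) - 1.96)^2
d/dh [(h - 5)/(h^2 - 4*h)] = (-h^2 + 10*h - 20)/(h^2*(h^2 - 8*h + 16))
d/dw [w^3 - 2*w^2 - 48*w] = 3*w^2 - 4*w - 48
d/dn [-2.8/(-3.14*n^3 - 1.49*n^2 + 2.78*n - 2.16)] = (-26.376*n^2 - 8.344*n + 7.784)/(3.14*n^3 + 1.49*n^2 - 2.78*n + 2.16)^2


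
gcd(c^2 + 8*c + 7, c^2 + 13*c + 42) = c + 7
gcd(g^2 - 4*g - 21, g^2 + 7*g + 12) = g + 3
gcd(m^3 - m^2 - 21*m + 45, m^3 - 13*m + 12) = m - 3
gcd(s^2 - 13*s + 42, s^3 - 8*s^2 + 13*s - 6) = s - 6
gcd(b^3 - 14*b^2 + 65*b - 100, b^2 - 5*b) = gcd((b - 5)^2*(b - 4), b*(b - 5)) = b - 5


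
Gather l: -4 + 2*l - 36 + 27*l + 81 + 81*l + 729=110*l + 770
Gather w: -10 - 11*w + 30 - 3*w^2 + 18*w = -3*w^2 + 7*w + 20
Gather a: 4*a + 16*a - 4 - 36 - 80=20*a - 120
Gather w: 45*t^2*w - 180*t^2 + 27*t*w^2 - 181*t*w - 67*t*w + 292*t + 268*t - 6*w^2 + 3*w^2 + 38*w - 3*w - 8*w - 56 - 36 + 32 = -180*t^2 + 560*t + w^2*(27*t - 3) + w*(45*t^2 - 248*t + 27) - 60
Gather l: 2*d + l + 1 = 2*d + l + 1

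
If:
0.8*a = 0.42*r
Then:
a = 0.525*r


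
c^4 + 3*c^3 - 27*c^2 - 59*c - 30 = (c - 5)*(c + 6)*(-I*c - I)*(I*c + I)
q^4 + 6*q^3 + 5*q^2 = q^2*(q + 1)*(q + 5)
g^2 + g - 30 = (g - 5)*(g + 6)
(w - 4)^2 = w^2 - 8*w + 16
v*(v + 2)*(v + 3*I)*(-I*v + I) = -I*v^4 + 3*v^3 - I*v^3 + 3*v^2 + 2*I*v^2 - 6*v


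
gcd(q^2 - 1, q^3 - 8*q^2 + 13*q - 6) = q - 1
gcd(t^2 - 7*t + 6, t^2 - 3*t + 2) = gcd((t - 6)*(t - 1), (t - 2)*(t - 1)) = t - 1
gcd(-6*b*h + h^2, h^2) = h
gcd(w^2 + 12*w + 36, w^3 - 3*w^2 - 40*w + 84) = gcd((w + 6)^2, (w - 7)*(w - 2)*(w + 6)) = w + 6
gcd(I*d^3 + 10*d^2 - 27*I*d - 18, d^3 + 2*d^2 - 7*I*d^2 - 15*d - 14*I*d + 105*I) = 1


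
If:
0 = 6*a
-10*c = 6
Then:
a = 0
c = -3/5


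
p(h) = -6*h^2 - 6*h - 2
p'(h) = -12*h - 6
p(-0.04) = -1.77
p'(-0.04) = -5.52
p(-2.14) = -16.64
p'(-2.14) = 19.68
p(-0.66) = -0.65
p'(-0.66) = 1.92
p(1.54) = -25.47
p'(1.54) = -24.48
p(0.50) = -6.50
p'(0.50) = -12.00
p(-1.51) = -6.62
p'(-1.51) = 12.12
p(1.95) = -36.52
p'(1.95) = -29.40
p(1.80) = -32.24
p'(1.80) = -27.60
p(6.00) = -254.00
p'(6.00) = -78.00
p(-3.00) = -38.00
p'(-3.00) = 30.00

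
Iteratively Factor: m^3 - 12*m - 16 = (m + 2)*(m^2 - 2*m - 8) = (m - 4)*(m + 2)*(m + 2)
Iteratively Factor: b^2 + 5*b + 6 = (b + 3)*(b + 2)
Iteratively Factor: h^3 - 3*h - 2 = (h + 1)*(h^2 - h - 2) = (h - 2)*(h + 1)*(h + 1)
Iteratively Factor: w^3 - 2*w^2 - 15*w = (w + 3)*(w^2 - 5*w) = w*(w + 3)*(w - 5)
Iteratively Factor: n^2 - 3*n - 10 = (n - 5)*(n + 2)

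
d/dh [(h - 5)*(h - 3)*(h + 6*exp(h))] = 6*h^2*exp(h) + 3*h^2 - 36*h*exp(h) - 16*h + 42*exp(h) + 15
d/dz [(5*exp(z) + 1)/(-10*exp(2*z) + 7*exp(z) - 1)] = ((5*exp(z) + 1)*(20*exp(z) - 7) - 50*exp(2*z) + 35*exp(z) - 5)*exp(z)/(10*exp(2*z) - 7*exp(z) + 1)^2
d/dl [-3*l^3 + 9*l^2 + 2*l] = -9*l^2 + 18*l + 2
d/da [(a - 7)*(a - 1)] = 2*a - 8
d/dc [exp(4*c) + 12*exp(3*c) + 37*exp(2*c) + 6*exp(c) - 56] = (4*exp(3*c) + 36*exp(2*c) + 74*exp(c) + 6)*exp(c)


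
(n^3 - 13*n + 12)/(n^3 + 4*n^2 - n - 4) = (n - 3)/(n + 1)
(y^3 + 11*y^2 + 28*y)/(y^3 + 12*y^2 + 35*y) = (y + 4)/(y + 5)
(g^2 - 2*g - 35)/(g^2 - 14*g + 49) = (g + 5)/(g - 7)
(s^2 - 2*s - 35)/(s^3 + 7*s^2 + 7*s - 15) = (s - 7)/(s^2 + 2*s - 3)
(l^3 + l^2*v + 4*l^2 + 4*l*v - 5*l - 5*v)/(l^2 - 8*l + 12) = (l^3 + l^2*v + 4*l^2 + 4*l*v - 5*l - 5*v)/(l^2 - 8*l + 12)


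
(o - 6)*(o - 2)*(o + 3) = o^3 - 5*o^2 - 12*o + 36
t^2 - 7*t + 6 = (t - 6)*(t - 1)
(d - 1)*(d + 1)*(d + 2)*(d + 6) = d^4 + 8*d^3 + 11*d^2 - 8*d - 12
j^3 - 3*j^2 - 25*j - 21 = (j - 7)*(j + 1)*(j + 3)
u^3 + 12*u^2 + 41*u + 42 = (u + 2)*(u + 3)*(u + 7)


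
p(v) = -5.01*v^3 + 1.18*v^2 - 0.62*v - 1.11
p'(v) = -15.03*v^2 + 2.36*v - 0.62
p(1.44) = -14.52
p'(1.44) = -28.39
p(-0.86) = 3.48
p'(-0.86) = -13.77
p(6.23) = -1170.61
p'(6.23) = -569.28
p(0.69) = -2.62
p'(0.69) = -6.15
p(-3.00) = 146.64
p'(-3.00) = -142.97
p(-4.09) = 363.94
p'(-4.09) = -261.70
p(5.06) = -623.10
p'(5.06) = -373.50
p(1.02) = -5.83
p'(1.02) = -13.85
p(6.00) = -1044.51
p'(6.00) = -527.54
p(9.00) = -3563.40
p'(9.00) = -1196.81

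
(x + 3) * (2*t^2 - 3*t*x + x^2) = 2*t^2*x + 6*t^2 - 3*t*x^2 - 9*t*x + x^3 + 3*x^2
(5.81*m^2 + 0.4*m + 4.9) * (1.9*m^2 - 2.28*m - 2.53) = 11.039*m^4 - 12.4868*m^3 - 6.3013*m^2 - 12.184*m - 12.397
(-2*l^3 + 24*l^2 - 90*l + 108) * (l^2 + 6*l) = -2*l^5 + 12*l^4 + 54*l^3 - 432*l^2 + 648*l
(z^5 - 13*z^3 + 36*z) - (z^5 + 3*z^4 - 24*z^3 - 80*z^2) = -3*z^4 + 11*z^3 + 80*z^2 + 36*z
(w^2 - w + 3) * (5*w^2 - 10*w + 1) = 5*w^4 - 15*w^3 + 26*w^2 - 31*w + 3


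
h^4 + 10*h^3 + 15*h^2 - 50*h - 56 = (h - 2)*(h + 1)*(h + 4)*(h + 7)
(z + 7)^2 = z^2 + 14*z + 49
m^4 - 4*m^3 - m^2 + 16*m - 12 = (m - 3)*(m - 2)*(m - 1)*(m + 2)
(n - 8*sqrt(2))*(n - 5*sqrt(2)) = n^2 - 13*sqrt(2)*n + 80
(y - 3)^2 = y^2 - 6*y + 9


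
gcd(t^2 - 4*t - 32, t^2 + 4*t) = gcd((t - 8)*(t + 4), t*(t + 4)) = t + 4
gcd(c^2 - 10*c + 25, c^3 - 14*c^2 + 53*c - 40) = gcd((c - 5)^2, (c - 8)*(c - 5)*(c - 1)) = c - 5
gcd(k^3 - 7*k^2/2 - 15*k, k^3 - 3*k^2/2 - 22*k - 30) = k^2 - 7*k/2 - 15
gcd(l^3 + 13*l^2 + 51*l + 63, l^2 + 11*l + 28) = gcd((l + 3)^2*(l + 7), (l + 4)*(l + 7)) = l + 7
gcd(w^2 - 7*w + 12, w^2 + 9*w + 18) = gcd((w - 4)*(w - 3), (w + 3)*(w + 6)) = 1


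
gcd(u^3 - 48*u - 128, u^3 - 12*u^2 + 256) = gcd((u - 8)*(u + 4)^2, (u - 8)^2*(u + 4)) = u^2 - 4*u - 32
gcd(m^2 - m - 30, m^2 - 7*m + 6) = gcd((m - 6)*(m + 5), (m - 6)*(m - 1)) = m - 6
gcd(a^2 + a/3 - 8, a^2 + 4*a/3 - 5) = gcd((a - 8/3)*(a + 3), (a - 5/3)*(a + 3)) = a + 3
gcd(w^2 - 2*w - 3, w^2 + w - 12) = w - 3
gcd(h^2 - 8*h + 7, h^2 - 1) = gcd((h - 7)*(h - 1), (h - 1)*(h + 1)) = h - 1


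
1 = 1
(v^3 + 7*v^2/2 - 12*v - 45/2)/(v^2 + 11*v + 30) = (2*v^2 - 3*v - 9)/(2*(v + 6))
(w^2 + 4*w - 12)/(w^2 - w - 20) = (-w^2 - 4*w + 12)/(-w^2 + w + 20)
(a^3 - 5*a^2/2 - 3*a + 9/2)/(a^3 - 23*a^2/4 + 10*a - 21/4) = 2*(2*a + 3)/(4*a - 7)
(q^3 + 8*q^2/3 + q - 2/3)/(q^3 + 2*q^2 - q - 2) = (q - 1/3)/(q - 1)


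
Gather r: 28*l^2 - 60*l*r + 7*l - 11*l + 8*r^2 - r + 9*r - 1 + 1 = 28*l^2 - 4*l + 8*r^2 + r*(8 - 60*l)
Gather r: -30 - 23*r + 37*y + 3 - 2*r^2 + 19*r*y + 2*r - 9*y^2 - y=-2*r^2 + r*(19*y - 21) - 9*y^2 + 36*y - 27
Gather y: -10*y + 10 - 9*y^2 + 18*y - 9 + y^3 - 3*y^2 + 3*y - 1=y^3 - 12*y^2 + 11*y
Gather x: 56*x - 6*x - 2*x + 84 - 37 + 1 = 48*x + 48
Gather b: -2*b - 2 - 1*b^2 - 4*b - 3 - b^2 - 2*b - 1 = -2*b^2 - 8*b - 6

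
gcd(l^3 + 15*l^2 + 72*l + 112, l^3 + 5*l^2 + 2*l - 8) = l + 4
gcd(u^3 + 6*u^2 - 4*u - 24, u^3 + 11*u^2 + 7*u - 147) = 1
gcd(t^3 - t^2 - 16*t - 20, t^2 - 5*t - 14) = t + 2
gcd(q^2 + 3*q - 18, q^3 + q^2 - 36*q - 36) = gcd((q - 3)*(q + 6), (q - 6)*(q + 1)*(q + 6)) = q + 6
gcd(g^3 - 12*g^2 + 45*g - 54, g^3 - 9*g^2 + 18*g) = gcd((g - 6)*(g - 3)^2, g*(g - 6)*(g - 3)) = g^2 - 9*g + 18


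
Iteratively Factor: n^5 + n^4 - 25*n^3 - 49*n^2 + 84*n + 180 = (n - 5)*(n^4 + 6*n^3 + 5*n^2 - 24*n - 36) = (n - 5)*(n - 2)*(n^3 + 8*n^2 + 21*n + 18) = (n - 5)*(n - 2)*(n + 3)*(n^2 + 5*n + 6) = (n - 5)*(n - 2)*(n + 2)*(n + 3)*(n + 3)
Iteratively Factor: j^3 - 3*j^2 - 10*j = (j + 2)*(j^2 - 5*j) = j*(j + 2)*(j - 5)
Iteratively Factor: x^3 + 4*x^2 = (x)*(x^2 + 4*x) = x*(x + 4)*(x)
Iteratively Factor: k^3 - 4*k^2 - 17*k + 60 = (k - 5)*(k^2 + k - 12) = (k - 5)*(k + 4)*(k - 3)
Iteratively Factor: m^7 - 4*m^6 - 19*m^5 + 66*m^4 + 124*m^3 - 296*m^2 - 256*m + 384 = (m - 4)*(m^6 - 19*m^4 - 10*m^3 + 84*m^2 + 40*m - 96) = (m - 4)*(m + 2)*(m^5 - 2*m^4 - 15*m^3 + 20*m^2 + 44*m - 48) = (m - 4)*(m + 2)^2*(m^4 - 4*m^3 - 7*m^2 + 34*m - 24) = (m - 4)^2*(m + 2)^2*(m^3 - 7*m + 6) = (m - 4)^2*(m - 1)*(m + 2)^2*(m^2 + m - 6) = (m - 4)^2*(m - 2)*(m - 1)*(m + 2)^2*(m + 3)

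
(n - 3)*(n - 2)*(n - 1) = n^3 - 6*n^2 + 11*n - 6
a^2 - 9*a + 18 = (a - 6)*(a - 3)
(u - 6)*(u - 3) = u^2 - 9*u + 18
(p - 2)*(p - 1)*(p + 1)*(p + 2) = p^4 - 5*p^2 + 4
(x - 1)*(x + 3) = x^2 + 2*x - 3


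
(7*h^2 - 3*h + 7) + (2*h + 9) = 7*h^2 - h + 16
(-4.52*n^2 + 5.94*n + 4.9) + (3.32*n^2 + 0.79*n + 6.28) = -1.2*n^2 + 6.73*n + 11.18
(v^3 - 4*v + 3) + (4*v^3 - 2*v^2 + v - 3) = 5*v^3 - 2*v^2 - 3*v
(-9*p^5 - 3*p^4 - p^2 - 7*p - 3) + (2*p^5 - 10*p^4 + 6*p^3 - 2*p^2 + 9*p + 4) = -7*p^5 - 13*p^4 + 6*p^3 - 3*p^2 + 2*p + 1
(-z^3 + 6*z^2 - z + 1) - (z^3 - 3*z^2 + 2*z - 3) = -2*z^3 + 9*z^2 - 3*z + 4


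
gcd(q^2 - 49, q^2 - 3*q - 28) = q - 7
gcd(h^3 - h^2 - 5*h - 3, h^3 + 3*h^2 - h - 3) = h + 1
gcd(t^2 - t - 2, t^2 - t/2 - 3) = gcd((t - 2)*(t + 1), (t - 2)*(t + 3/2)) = t - 2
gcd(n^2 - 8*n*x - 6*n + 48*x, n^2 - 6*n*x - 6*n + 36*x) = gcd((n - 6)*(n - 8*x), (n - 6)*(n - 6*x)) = n - 6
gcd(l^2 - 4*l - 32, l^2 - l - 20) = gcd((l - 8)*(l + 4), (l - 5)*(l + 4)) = l + 4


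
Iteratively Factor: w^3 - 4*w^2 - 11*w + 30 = (w + 3)*(w^2 - 7*w + 10) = (w - 5)*(w + 3)*(w - 2)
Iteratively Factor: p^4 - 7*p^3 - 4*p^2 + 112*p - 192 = (p - 4)*(p^3 - 3*p^2 - 16*p + 48) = (p - 4)^2*(p^2 + p - 12) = (p - 4)^2*(p + 4)*(p - 3)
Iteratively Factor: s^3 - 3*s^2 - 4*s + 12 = (s - 3)*(s^2 - 4) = (s - 3)*(s + 2)*(s - 2)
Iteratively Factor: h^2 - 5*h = (h)*(h - 5)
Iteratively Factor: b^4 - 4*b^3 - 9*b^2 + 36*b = (b + 3)*(b^3 - 7*b^2 + 12*b) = (b - 4)*(b + 3)*(b^2 - 3*b) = (b - 4)*(b - 3)*(b + 3)*(b)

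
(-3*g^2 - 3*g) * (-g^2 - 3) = 3*g^4 + 3*g^3 + 9*g^2 + 9*g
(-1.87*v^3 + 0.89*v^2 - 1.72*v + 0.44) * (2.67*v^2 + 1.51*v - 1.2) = -4.9929*v^5 - 0.4474*v^4 - 1.0045*v^3 - 2.4904*v^2 + 2.7284*v - 0.528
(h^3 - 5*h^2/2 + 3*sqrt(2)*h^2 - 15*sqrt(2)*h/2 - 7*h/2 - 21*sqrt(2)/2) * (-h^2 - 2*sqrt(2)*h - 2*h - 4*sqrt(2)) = -h^5 - 5*sqrt(2)*h^4 + h^4/2 - 7*h^3/2 + 5*sqrt(2)*h^3/2 + 13*h^2 + 85*sqrt(2)*h^2/2 + 35*sqrt(2)*h + 102*h + 84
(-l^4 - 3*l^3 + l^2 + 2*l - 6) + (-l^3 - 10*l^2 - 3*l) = -l^4 - 4*l^3 - 9*l^2 - l - 6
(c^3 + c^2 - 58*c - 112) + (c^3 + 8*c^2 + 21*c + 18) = 2*c^3 + 9*c^2 - 37*c - 94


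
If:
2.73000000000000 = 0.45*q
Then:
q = 6.07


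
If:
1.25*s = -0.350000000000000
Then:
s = -0.28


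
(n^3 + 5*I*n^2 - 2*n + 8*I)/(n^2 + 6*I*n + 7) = (n^2 + 6*I*n - 8)/(n + 7*I)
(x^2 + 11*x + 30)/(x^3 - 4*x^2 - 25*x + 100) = (x + 6)/(x^2 - 9*x + 20)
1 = 1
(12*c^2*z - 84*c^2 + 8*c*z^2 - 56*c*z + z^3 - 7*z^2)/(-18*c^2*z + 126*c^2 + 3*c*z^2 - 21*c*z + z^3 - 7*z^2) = (2*c + z)/(-3*c + z)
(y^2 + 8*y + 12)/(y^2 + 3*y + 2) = (y + 6)/(y + 1)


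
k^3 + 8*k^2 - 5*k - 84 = (k - 3)*(k + 4)*(k + 7)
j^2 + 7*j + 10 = (j + 2)*(j + 5)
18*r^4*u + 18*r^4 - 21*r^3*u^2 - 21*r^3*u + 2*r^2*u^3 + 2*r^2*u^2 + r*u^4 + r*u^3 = (-3*r + u)*(-r + u)*(6*r + u)*(r*u + r)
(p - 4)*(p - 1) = p^2 - 5*p + 4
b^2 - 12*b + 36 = (b - 6)^2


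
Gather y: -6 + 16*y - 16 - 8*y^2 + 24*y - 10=-8*y^2 + 40*y - 32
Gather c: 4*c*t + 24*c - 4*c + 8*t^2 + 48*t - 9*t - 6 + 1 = c*(4*t + 20) + 8*t^2 + 39*t - 5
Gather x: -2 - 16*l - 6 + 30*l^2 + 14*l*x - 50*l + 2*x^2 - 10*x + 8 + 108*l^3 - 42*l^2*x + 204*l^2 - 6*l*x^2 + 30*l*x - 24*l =108*l^3 + 234*l^2 - 90*l + x^2*(2 - 6*l) + x*(-42*l^2 + 44*l - 10)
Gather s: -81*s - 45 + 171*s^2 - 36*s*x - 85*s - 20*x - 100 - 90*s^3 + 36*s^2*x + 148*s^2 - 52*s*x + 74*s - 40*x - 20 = -90*s^3 + s^2*(36*x + 319) + s*(-88*x - 92) - 60*x - 165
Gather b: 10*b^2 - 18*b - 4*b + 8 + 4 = 10*b^2 - 22*b + 12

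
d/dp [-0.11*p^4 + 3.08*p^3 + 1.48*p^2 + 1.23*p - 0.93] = -0.44*p^3 + 9.24*p^2 + 2.96*p + 1.23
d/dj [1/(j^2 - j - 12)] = (1 - 2*j)/(-j^2 + j + 12)^2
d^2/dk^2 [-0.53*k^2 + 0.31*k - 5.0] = -1.06000000000000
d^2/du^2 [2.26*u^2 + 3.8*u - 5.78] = 4.52000000000000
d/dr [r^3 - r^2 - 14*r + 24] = 3*r^2 - 2*r - 14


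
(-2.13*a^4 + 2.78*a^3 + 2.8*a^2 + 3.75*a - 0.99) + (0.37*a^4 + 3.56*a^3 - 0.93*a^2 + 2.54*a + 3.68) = -1.76*a^4 + 6.34*a^3 + 1.87*a^2 + 6.29*a + 2.69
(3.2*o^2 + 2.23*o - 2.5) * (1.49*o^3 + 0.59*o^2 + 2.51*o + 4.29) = 4.768*o^5 + 5.2107*o^4 + 5.6227*o^3 + 17.8503*o^2 + 3.2917*o - 10.725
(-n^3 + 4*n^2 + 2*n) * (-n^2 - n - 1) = n^5 - 3*n^4 - 5*n^3 - 6*n^2 - 2*n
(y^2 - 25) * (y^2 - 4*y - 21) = y^4 - 4*y^3 - 46*y^2 + 100*y + 525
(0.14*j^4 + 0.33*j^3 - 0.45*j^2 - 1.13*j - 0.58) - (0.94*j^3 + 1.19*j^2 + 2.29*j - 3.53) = 0.14*j^4 - 0.61*j^3 - 1.64*j^2 - 3.42*j + 2.95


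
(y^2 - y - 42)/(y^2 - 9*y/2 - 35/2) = 2*(y + 6)/(2*y + 5)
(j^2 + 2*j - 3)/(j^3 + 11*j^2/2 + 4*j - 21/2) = 2/(2*j + 7)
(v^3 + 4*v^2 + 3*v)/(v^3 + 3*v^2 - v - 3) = v/(v - 1)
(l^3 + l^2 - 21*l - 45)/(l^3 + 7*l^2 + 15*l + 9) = (l - 5)/(l + 1)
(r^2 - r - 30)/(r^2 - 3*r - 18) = (r + 5)/(r + 3)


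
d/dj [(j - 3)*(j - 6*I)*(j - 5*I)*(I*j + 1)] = 4*I*j^3 + j^2*(36 - 9*I) + j*(-72 - 82*I) - 30 + 123*I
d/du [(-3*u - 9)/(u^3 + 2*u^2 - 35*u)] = 3*(2*u^3 + 11*u^2 + 12*u - 105)/(u^2*(u^4 + 4*u^3 - 66*u^2 - 140*u + 1225))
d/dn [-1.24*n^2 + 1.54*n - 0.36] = 1.54 - 2.48*n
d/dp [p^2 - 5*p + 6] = 2*p - 5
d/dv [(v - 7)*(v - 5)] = 2*v - 12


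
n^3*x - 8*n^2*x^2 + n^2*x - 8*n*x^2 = n*(n - 8*x)*(n*x + x)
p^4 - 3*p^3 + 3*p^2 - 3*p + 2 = (p - 2)*(p + I)*(-I*p + I)*(I*p + 1)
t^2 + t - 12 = (t - 3)*(t + 4)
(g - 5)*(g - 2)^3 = g^4 - 11*g^3 + 42*g^2 - 68*g + 40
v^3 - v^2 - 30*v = v*(v - 6)*(v + 5)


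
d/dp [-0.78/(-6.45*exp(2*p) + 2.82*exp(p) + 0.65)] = (2.1996 - 10.062*exp(p))*exp(p)/(-6.45*exp(2*p) + 2.82*exp(p) + 0.65)^2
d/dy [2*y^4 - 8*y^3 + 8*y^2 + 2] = 8*y*(y^2 - 3*y + 2)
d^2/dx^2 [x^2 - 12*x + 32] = 2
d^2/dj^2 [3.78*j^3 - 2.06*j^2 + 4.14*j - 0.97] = 22.68*j - 4.12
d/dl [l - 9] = 1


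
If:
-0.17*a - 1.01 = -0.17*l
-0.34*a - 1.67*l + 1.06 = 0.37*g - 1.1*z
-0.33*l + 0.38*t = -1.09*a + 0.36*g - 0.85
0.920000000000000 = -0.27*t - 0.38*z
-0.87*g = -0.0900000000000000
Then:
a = -31.16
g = 0.10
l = -25.22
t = 65.34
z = -48.85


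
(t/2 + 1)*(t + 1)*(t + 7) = t^3/2 + 5*t^2 + 23*t/2 + 7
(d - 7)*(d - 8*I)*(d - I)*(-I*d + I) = -I*d^4 - 9*d^3 + 8*I*d^3 + 72*d^2 + I*d^2 - 63*d - 64*I*d + 56*I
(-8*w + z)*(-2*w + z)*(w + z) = 16*w^3 + 6*w^2*z - 9*w*z^2 + z^3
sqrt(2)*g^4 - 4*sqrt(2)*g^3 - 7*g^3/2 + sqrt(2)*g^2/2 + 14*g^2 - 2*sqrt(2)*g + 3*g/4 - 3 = (g - 4)*(g - 3*sqrt(2)/2)*(g - sqrt(2)/2)*(sqrt(2)*g + 1/2)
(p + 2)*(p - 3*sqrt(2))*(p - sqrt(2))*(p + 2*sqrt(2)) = p^4 - 2*sqrt(2)*p^3 + 2*p^3 - 10*p^2 - 4*sqrt(2)*p^2 - 20*p + 12*sqrt(2)*p + 24*sqrt(2)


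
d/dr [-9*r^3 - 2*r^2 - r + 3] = -27*r^2 - 4*r - 1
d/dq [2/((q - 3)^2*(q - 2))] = 2*((2 - q)*(q - 3) - 2*(q - 2)^2)/((q - 3)^3*(q - 2)^3)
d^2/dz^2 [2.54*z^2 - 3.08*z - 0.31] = 5.08000000000000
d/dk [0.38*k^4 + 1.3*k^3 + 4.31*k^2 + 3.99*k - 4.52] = 1.52*k^3 + 3.9*k^2 + 8.62*k + 3.99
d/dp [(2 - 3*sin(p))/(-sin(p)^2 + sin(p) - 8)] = (-3*sin(p)^2 + 4*sin(p) + 22)*cos(p)/(sin(p)^2 - sin(p) + 8)^2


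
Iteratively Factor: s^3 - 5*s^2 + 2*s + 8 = (s - 2)*(s^2 - 3*s - 4) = (s - 4)*(s - 2)*(s + 1)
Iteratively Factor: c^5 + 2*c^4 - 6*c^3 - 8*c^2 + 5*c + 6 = (c - 1)*(c^4 + 3*c^3 - 3*c^2 - 11*c - 6) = (c - 1)*(c + 3)*(c^3 - 3*c - 2) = (c - 1)*(c + 1)*(c + 3)*(c^2 - c - 2) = (c - 1)*(c + 1)^2*(c + 3)*(c - 2)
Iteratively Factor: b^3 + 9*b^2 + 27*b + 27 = (b + 3)*(b^2 + 6*b + 9) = (b + 3)^2*(b + 3)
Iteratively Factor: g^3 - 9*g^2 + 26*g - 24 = (g - 2)*(g^2 - 7*g + 12) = (g - 3)*(g - 2)*(g - 4)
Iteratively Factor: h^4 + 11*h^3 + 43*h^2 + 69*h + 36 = (h + 4)*(h^3 + 7*h^2 + 15*h + 9) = (h + 3)*(h + 4)*(h^2 + 4*h + 3) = (h + 3)^2*(h + 4)*(h + 1)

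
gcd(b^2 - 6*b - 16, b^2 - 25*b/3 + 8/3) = b - 8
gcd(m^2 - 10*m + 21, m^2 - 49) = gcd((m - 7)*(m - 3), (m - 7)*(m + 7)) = m - 7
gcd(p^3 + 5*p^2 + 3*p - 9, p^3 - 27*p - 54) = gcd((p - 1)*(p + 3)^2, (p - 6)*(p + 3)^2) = p^2 + 6*p + 9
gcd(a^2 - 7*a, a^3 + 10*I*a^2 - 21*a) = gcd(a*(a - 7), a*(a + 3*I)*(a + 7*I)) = a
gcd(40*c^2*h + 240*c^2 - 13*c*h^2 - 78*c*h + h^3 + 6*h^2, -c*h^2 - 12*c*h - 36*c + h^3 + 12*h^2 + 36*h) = h + 6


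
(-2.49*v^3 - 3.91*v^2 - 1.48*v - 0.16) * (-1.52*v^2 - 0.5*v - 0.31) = 3.7848*v^5 + 7.1882*v^4 + 4.9765*v^3 + 2.1953*v^2 + 0.5388*v + 0.0496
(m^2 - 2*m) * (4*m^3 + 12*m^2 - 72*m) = 4*m^5 + 4*m^4 - 96*m^3 + 144*m^2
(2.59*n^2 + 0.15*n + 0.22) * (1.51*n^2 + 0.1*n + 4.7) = 3.9109*n^4 + 0.4855*n^3 + 12.5202*n^2 + 0.727*n + 1.034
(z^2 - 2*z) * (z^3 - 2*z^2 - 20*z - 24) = z^5 - 4*z^4 - 16*z^3 + 16*z^2 + 48*z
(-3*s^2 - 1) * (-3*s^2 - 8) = 9*s^4 + 27*s^2 + 8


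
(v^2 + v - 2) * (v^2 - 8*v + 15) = v^4 - 7*v^3 + 5*v^2 + 31*v - 30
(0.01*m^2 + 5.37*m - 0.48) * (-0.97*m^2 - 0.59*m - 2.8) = -0.0097*m^4 - 5.2148*m^3 - 2.7307*m^2 - 14.7528*m + 1.344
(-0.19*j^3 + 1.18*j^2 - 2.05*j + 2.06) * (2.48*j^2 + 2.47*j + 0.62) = -0.4712*j^5 + 2.4571*j^4 - 2.2872*j^3 + 0.7769*j^2 + 3.8172*j + 1.2772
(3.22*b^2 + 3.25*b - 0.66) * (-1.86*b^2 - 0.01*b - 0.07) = -5.9892*b^4 - 6.0772*b^3 + 0.9697*b^2 - 0.2209*b + 0.0462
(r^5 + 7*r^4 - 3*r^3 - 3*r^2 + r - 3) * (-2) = -2*r^5 - 14*r^4 + 6*r^3 + 6*r^2 - 2*r + 6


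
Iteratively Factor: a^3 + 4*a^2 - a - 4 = (a + 4)*(a^2 - 1) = (a + 1)*(a + 4)*(a - 1)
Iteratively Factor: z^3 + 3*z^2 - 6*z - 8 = (z - 2)*(z^2 + 5*z + 4) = (z - 2)*(z + 1)*(z + 4)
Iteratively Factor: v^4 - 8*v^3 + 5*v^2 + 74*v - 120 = (v - 5)*(v^3 - 3*v^2 - 10*v + 24) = (v - 5)*(v - 2)*(v^2 - v - 12) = (v - 5)*(v - 4)*(v - 2)*(v + 3)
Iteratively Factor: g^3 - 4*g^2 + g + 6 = (g - 2)*(g^2 - 2*g - 3) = (g - 2)*(g + 1)*(g - 3)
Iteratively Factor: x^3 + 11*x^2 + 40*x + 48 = (x + 3)*(x^2 + 8*x + 16) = (x + 3)*(x + 4)*(x + 4)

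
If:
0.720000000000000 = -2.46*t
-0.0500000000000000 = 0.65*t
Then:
No Solution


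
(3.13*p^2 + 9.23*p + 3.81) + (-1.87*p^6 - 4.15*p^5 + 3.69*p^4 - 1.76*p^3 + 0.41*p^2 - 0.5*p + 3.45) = -1.87*p^6 - 4.15*p^5 + 3.69*p^4 - 1.76*p^3 + 3.54*p^2 + 8.73*p + 7.26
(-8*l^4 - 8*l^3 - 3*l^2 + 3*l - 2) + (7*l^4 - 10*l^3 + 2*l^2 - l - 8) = -l^4 - 18*l^3 - l^2 + 2*l - 10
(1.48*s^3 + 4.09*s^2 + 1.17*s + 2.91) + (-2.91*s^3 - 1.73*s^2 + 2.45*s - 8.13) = -1.43*s^3 + 2.36*s^2 + 3.62*s - 5.22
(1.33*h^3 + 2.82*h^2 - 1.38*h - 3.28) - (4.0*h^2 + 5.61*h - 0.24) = 1.33*h^3 - 1.18*h^2 - 6.99*h - 3.04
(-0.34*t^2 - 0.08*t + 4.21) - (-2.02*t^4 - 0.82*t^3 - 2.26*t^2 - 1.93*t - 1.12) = 2.02*t^4 + 0.82*t^3 + 1.92*t^2 + 1.85*t + 5.33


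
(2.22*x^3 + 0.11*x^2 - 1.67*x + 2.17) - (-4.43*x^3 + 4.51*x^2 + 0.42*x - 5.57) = 6.65*x^3 - 4.4*x^2 - 2.09*x + 7.74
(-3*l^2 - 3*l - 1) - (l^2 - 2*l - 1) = -4*l^2 - l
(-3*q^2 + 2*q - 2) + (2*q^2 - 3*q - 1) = -q^2 - q - 3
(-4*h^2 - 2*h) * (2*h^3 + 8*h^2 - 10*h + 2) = -8*h^5 - 36*h^4 + 24*h^3 + 12*h^2 - 4*h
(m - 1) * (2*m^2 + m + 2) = 2*m^3 - m^2 + m - 2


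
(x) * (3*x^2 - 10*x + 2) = 3*x^3 - 10*x^2 + 2*x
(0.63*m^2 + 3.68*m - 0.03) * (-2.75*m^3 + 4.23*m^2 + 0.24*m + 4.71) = -1.7325*m^5 - 7.4551*m^4 + 15.8001*m^3 + 3.7236*m^2 + 17.3256*m - 0.1413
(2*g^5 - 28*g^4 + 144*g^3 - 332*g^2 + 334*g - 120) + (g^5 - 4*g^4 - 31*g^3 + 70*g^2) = 3*g^5 - 32*g^4 + 113*g^3 - 262*g^2 + 334*g - 120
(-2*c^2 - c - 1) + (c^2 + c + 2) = 1 - c^2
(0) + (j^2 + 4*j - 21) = j^2 + 4*j - 21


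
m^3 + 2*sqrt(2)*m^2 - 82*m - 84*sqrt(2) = (m - 6*sqrt(2))*(m + sqrt(2))*(m + 7*sqrt(2))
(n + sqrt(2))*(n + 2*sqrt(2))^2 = n^3 + 5*sqrt(2)*n^2 + 16*n + 8*sqrt(2)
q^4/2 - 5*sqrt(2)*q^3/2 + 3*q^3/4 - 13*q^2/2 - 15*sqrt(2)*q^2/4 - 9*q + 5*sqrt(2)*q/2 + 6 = (q/2 + 1)*(q - 1/2)*(q - 6*sqrt(2))*(q + sqrt(2))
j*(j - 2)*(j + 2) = j^3 - 4*j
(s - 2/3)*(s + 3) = s^2 + 7*s/3 - 2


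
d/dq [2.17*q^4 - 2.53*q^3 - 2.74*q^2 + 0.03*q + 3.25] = 8.68*q^3 - 7.59*q^2 - 5.48*q + 0.03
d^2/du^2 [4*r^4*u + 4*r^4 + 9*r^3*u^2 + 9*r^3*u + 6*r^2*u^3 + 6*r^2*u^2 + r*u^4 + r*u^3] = 6*r*(3*r^2 + 6*r*u + 2*r + 2*u^2 + u)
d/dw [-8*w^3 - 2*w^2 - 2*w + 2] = -24*w^2 - 4*w - 2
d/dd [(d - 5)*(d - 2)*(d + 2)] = 3*d^2 - 10*d - 4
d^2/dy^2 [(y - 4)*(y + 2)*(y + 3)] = 6*y + 2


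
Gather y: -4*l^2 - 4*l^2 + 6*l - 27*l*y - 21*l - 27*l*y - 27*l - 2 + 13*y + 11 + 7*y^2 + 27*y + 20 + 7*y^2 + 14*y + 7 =-8*l^2 - 42*l + 14*y^2 + y*(54 - 54*l) + 36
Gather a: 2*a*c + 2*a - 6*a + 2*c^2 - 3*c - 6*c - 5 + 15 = a*(2*c - 4) + 2*c^2 - 9*c + 10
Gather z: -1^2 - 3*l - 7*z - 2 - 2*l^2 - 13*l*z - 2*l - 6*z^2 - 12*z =-2*l^2 - 5*l - 6*z^2 + z*(-13*l - 19) - 3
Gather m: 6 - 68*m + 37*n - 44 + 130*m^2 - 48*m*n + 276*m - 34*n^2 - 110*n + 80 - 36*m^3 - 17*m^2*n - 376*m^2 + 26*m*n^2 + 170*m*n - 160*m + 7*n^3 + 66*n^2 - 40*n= -36*m^3 + m^2*(-17*n - 246) + m*(26*n^2 + 122*n + 48) + 7*n^3 + 32*n^2 - 113*n + 42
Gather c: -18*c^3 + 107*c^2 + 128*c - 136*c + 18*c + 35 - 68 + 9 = -18*c^3 + 107*c^2 + 10*c - 24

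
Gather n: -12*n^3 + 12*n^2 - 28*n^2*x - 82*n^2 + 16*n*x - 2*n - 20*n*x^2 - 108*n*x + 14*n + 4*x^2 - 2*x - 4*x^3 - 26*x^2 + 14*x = -12*n^3 + n^2*(-28*x - 70) + n*(-20*x^2 - 92*x + 12) - 4*x^3 - 22*x^2 + 12*x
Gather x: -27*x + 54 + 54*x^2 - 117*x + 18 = 54*x^2 - 144*x + 72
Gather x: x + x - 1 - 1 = 2*x - 2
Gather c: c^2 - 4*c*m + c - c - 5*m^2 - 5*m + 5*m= c^2 - 4*c*m - 5*m^2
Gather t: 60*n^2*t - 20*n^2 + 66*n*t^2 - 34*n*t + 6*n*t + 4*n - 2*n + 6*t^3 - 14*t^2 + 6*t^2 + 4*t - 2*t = -20*n^2 + 2*n + 6*t^3 + t^2*(66*n - 8) + t*(60*n^2 - 28*n + 2)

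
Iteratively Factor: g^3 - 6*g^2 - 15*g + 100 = (g - 5)*(g^2 - g - 20) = (g - 5)*(g + 4)*(g - 5)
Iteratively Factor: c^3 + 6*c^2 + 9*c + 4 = (c + 1)*(c^2 + 5*c + 4) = (c + 1)*(c + 4)*(c + 1)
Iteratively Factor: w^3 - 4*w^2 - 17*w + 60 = (w - 5)*(w^2 + w - 12) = (w - 5)*(w + 4)*(w - 3)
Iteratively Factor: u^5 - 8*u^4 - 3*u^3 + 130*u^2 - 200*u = (u - 5)*(u^4 - 3*u^3 - 18*u^2 + 40*u) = (u - 5)*(u - 2)*(u^3 - u^2 - 20*u) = (u - 5)^2*(u - 2)*(u^2 + 4*u) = (u - 5)^2*(u - 2)*(u + 4)*(u)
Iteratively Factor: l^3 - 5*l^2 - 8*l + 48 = (l - 4)*(l^2 - l - 12) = (l - 4)*(l + 3)*(l - 4)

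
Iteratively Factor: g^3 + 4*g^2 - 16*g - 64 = (g + 4)*(g^2 - 16) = (g - 4)*(g + 4)*(g + 4)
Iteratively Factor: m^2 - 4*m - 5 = (m + 1)*(m - 5)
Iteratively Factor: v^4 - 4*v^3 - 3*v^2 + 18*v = (v)*(v^3 - 4*v^2 - 3*v + 18) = v*(v - 3)*(v^2 - v - 6) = v*(v - 3)*(v + 2)*(v - 3)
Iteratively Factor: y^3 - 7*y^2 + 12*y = (y)*(y^2 - 7*y + 12) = y*(y - 3)*(y - 4)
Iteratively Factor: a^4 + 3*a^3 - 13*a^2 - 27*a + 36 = (a + 3)*(a^3 - 13*a + 12) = (a - 3)*(a + 3)*(a^2 + 3*a - 4) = (a - 3)*(a - 1)*(a + 3)*(a + 4)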